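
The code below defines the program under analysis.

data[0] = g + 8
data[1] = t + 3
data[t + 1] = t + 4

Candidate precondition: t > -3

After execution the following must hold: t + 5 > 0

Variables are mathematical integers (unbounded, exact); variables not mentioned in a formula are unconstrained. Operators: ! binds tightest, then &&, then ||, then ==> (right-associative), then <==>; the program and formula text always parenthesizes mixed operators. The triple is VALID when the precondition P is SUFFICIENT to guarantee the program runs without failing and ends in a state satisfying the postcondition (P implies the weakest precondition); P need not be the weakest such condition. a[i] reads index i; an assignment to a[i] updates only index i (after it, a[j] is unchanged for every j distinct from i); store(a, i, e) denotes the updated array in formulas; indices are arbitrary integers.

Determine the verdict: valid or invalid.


Working backward. After the program, the postcondition t + 5 > 0 must hold; in canonical form it is t > -5.
Before data[t + 1] := t + 4: t > -5
Before data[1] := t + 3: t > -5
Before data[0] := g + 8: t > -5
The weakest precondition is t > -5.
Check whether t > -3 implies it.
Every state satisfying the precondition satisfies the weakest precondition: the implication holds.
Answer: valid


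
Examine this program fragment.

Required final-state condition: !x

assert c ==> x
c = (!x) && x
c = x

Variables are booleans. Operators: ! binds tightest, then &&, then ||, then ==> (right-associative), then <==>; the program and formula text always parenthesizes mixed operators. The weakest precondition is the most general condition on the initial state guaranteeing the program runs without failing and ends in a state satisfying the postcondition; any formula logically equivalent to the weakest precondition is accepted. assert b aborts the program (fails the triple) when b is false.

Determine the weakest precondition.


Working backward. After the program, !x must hold.
Before c := x: !x
Before c := (!x) && x: !x
Before assert c ==> x: (c ==> x) && (!x)
Answer: WP = (c ==> x) && (!x)


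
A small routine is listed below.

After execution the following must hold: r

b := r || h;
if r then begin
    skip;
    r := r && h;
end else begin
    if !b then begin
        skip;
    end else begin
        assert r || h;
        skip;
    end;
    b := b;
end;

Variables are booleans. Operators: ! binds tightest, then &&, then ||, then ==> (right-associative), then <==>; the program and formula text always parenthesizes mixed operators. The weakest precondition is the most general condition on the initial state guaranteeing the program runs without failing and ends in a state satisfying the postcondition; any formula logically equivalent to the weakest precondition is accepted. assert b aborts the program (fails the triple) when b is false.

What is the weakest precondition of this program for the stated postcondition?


Working backward. After the program, r must hold.
Then branch requires r && h; else branch requires ((!b) ==> r) && (b ==> ((r || h) && r)).
Before the if: (r ==> (r && h)) && ((!r) ==> (((!b) ==> r) && (b ==> ((r || h) && r))))
Before b := r || h: (r ==> (r && h)) && ((!r) ==> (((!(r || h)) ==> r) && ((r || h) ==> ((r || h) && r))))
Answer: WP = (r ==> (r && h)) && ((!r) ==> (((!(r || h)) ==> r) && ((r || h) ==> ((r || h) && r))))


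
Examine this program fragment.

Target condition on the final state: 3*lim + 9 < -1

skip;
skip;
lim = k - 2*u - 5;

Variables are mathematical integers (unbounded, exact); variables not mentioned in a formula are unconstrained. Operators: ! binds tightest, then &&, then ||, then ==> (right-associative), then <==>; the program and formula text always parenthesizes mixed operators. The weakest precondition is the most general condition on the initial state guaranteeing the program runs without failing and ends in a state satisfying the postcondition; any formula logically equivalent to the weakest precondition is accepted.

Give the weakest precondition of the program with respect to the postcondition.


Working backward. After the program, the postcondition 3*lim + 9 < -1 must hold; in canonical form it is 3*lim < -10.
Before lim := k - 2*u - 5: 3*k < 6*u + 5
Before skip: 3*k < 6*u + 5
Before skip: 3*k < 6*u + 5
Answer: WP = 3*k < 6*u + 5


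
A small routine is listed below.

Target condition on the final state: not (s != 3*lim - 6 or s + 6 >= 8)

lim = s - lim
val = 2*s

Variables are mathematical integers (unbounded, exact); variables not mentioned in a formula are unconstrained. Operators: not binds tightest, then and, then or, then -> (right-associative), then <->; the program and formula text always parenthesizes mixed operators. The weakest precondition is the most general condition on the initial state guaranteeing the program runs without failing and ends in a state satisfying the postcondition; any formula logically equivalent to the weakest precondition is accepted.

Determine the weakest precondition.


Working backward. After the program, the postcondition not (s != 3*lim - 6 or s + 6 >= 8) must hold; in canonical form it is not (s != 3*lim - 6 or s >= 2).
Before val := 2*s: not (s != 3*lim - 6 or s >= 2)
Before lim := s - lim: not (3*lim != 2*s - 6 or s >= 2)
Answer: WP = not (3*lim != 2*s - 6 or s >= 2)


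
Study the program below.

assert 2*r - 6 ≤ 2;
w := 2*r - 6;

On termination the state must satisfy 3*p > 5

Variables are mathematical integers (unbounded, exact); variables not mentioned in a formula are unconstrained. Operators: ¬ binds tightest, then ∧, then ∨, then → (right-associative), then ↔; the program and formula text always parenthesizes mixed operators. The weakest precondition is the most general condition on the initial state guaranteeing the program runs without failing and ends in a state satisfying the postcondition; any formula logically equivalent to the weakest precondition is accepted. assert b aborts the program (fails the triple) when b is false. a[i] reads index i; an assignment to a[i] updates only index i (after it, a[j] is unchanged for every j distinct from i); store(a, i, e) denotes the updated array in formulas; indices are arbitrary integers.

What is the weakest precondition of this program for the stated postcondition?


Working backward. After the program, 3*p > 5 must hold.
Before w := 2*r - 6: 3*p > 5
Before assert 2*r - 6 ≤ 2: 2*r ≤ 8 ∧ 3*p > 5
Answer: WP = 2*r ≤ 8 ∧ 3*p > 5


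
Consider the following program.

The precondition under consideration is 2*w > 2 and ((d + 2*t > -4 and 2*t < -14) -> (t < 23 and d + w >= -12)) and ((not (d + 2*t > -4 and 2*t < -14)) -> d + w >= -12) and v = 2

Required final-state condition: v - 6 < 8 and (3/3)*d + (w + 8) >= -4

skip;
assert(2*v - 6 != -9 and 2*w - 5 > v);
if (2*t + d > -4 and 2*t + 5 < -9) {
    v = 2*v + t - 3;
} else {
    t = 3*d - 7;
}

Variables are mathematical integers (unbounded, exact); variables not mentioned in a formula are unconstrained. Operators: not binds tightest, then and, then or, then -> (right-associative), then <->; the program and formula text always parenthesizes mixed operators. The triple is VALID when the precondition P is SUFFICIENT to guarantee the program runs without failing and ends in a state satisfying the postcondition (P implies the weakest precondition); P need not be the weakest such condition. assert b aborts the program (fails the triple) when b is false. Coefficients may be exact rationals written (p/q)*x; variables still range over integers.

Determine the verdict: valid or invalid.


Working backward. After the program, the postcondition v - 6 < 8 and (3/3)*d + (w + 8) >= -4 must hold; in canonical form it is v < 14 and d + w >= -12.
Then branch requires t + 2*v < 17 and d + w >= -12; else branch requires v < 14 and d + w >= -12.
Before the if: ((d + 2*t > -4 and 2*t < -14) -> (t + 2*v < 17 and d + w >= -12)) and ((not (d + 2*t > -4 and 2*t < -14)) -> (v < 14 and d + w >= -12))
Before assert 2*v - 6 != -9 and 2*w - 5 > v: 2*v != -3 and 2*w > v + 5 and ((d + 2*t > -4 and 2*t < -14) -> (t + 2*v < 17 and d + w >= -12)) and ((not (d + 2*t > -4 and 2*t < -14)) -> (v < 14 and d + w >= -12))
Before skip: 2*v != -3 and 2*w > v + 5 and ((d + 2*t > -4 and 2*t < -14) -> (t + 2*v < 17 and d + w >= -12)) and ((not (d + 2*t > -4 and 2*t < -14)) -> (v < 14 and d + w >= -12))
The weakest precondition is 2*v != -3 and 2*w > v + 5 and ((d + 2*t > -4 and 2*t < -14) -> (t + 2*v < 17 and d + w >= -12)) and ((not (d + 2*t > -4 and 2*t < -14)) -> (v < 14 and d + w >= -12)).
Check whether 2*w > 2 and ((d + 2*t > -4 and 2*t < -14) -> (t < 23 and d + w >= -12)) and ((not (d + 2*t > -4 and 2*t < -14)) -> d + w >= -12) and v = 2 implies it.
Countermodel: at the initial state d = 13, t = -8, v = 2, w = 2, the precondition holds but the weakest precondition fails.
Answer: invalid


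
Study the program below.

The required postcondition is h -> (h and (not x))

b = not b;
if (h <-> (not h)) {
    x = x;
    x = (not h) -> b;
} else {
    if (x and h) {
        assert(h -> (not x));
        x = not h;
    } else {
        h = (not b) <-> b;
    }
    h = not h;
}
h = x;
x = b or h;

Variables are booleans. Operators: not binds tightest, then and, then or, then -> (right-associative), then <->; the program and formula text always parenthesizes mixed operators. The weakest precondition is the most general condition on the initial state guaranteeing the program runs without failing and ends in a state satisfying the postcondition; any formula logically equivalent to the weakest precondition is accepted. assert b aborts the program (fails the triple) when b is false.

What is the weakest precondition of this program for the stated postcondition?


Working backward. After the program, h -> (h and (not x)) must hold.
Before x := b or h: h -> (h and (not (b or h)))
Before h := x: x -> (x and (not (b or x)))
Then branch requires ((not h) -> b) -> (((not h) -> b) and (not (b or ((not h) -> b)))); else branch requires ((x and h) -> ((h -> (not x)) and ((not h) -> ((not h) and (not (b or (not h))))))) and ((not (x and h)) -> (x -> (x and (not (b or x))))).
Before the if: ((h <-> (not h)) -> (((not h) -> b) -> (((not h) -> b) and (not (b or ((not h) -> b)))))) and ((not (h <-> (not h))) -> (((x and h) -> ((h -> (not x)) and ((not h) -> ((not h) and (not (b or (not h))))))) and ((not (x and h)) -> (x -> (x and (not (b or x)))))))
Before b := not b: ((h <-> (not h)) -> (((not h) -> (not b)) -> (((not h) -> (not b)) and (not ((not b) or ((not h) -> (not b))))))) and ((not (h <-> (not h))) -> (((x and h) -> ((h -> (not x)) and ((not h) -> ((not h) and (not ((not b) or (not h))))))) and ((not (x and h)) -> (x -> (x and (not ((not b) or x)))))))
Answer: WP = ((h <-> (not h)) -> (((not h) -> (not b)) -> (((not h) -> (not b)) and (not ((not b) or ((not h) -> (not b))))))) and ((not (h <-> (not h))) -> (((x and h) -> ((h -> (not x)) and ((not h) -> ((not h) and (not ((not b) or (not h))))))) and ((not (x and h)) -> (x -> (x and (not ((not b) or x)))))))


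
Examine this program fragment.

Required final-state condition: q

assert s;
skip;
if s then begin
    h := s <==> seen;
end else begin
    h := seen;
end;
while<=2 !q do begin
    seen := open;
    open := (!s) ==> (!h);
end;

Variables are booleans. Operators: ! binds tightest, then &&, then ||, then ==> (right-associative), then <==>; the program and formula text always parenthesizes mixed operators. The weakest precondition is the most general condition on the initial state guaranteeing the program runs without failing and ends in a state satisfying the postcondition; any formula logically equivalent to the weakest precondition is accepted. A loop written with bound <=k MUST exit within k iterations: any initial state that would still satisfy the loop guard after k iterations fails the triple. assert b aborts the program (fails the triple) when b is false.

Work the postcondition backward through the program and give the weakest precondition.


Working backward. After the program, q must hold.
Before the loop (bound <=2), unroll the exhaustion recursion (WP_0 = exit-now case; WP_j = one more guarded iteration, up to j = 2):
  WP_0: q
  WP_1: (!q) ==> q
  WP_2: (!q) ==> ((!q) ==> q)
So before the loop: (!q) ==> ((!q) ==> q)
Then branch requires (!q) ==> ((!q) ==> q); else branch requires (!q) ==> ((!q) ==> q).
Before the if: (s ==> ((!q) ==> ((!q) ==> q))) && ((!s) ==> ((!q) ==> ((!q) ==> q)))
Before skip: (s ==> ((!q) ==> ((!q) ==> q))) && ((!s) ==> ((!q) ==> ((!q) ==> q)))
Before assert s: s && (s ==> ((!q) ==> ((!q) ==> q))) && ((!s) ==> ((!q) ==> ((!q) ==> q)))
Answer: WP = s && (s ==> ((!q) ==> ((!q) ==> q))) && ((!s) ==> ((!q) ==> ((!q) ==> q)))


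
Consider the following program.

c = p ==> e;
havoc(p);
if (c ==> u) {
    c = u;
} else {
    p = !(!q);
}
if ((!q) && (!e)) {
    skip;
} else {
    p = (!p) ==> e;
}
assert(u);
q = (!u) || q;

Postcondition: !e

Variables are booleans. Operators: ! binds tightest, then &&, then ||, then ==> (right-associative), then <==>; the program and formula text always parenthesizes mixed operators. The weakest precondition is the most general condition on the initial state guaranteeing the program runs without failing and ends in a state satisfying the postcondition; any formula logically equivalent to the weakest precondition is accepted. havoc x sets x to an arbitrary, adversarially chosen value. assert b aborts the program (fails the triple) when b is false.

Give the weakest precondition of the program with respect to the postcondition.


Working backward. After the program, !e must hold.
Before q := (!u) || q: !e
Before assert u: u && (!e)
Then branch requires u && (!e); else branch requires u && (!e).
Before the if: (((!q) && (!e)) ==> (u && (!e))) && ((!((!q) && (!e))) ==> (u && (!e)))
Then branch requires (((!q) && (!e)) ==> (u && (!e))) && ((!((!q) && (!e))) ==> (u && (!e))); else branch requires (((!q) && (!e)) ==> (u && (!e))) && ((!((!q) && (!e))) ==> (u && (!e))).
Before the if: ((c ==> u) ==> ((((!q) && (!e)) ==> (u && (!e))) && ((!((!q) && (!e))) ==> (u && (!e))))) && ((!(c ==> u)) ==> ((((!q) && (!e)) ==> (u && (!e))) && ((!((!q) && (!e))) ==> (u && (!e)))))
Before havoc p: ((c ==> u) ==> ((((!q) && (!e)) ==> (u && (!e))) && ((!((!q) && (!e))) ==> (u && (!e))))) && ((!(c ==> u)) ==> ((((!q) && (!e)) ==> (u && (!e))) && ((!((!q) && (!e))) ==> (u && (!e)))))
Before c := p ==> e: (((p ==> e) ==> u) ==> ((((!q) && (!e)) ==> (u && (!e))) && ((!((!q) && (!e))) ==> (u && (!e))))) && ((!((p ==> e) ==> u)) ==> ((((!q) && (!e)) ==> (u && (!e))) && ((!((!q) && (!e))) ==> (u && (!e)))))
Answer: WP = (((p ==> e) ==> u) ==> ((((!q) && (!e)) ==> (u && (!e))) && ((!((!q) && (!e))) ==> (u && (!e))))) && ((!((p ==> e) ==> u)) ==> ((((!q) && (!e)) ==> (u && (!e))) && ((!((!q) && (!e))) ==> (u && (!e)))))


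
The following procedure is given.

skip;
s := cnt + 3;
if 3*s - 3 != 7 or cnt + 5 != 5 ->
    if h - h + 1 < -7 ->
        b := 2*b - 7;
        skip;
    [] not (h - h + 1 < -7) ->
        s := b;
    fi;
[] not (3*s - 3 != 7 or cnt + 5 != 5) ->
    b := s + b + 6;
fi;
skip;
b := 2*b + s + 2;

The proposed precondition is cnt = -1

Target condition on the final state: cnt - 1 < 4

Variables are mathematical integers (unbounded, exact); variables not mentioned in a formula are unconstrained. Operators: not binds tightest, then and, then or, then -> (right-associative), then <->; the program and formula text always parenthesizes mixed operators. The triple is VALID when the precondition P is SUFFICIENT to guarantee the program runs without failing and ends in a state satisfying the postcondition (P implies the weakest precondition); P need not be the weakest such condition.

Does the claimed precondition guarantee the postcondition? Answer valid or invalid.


Working backward. After the program, the postcondition cnt - 1 < 4 must hold; in canonical form it is cnt < 5.
Before b := 2*b + s + 2: cnt < 5
Before skip: cnt < 5
Then branch requires cnt < 5; else branch requires cnt < 5.
Before the if: ((3*s != 10 or cnt != 0) -> cnt < 5) and ((not (3*s != 10 or cnt != 0)) -> cnt < 5)
Before s := cnt + 3: ((3*cnt != 1 or cnt != 0) -> cnt < 5) and ((not (3*cnt != 1 or cnt != 0)) -> cnt < 5)
Before skip: ((3*cnt != 1 or cnt != 0) -> cnt < 5) and ((not (3*cnt != 1 or cnt != 0)) -> cnt < 5)
The weakest precondition is ((3*cnt != 1 or cnt != 0) -> cnt < 5) and ((not (3*cnt != 1 or cnt != 0)) -> cnt < 5).
Check whether cnt = -1 implies it.
Every state satisfying the precondition satisfies the weakest precondition: the implication holds.
Answer: valid


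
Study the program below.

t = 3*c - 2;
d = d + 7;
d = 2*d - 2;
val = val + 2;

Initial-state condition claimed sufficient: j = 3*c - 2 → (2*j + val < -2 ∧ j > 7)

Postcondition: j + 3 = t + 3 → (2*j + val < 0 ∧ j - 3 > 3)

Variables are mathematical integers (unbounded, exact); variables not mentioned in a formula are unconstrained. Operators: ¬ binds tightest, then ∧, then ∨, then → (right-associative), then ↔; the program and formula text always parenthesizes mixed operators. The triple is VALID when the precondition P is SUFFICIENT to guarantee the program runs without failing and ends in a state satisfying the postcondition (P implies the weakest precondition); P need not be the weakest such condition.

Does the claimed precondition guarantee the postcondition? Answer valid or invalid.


Working backward. After the program, the postcondition j + 3 = t + 3 → (2*j + val < 0 ∧ j - 3 > 3) must hold; in canonical form it is j = t → (2*j + val < 0 ∧ j > 6).
Before val := val + 2: j = t → (2*j + val < -2 ∧ j > 6)
Before d := 2*d - 2: j = t → (2*j + val < -2 ∧ j > 6)
Before d := d + 7: j = t → (2*j + val < -2 ∧ j > 6)
Before t := 3*c - 2: j = 3*c - 2 → (2*j + val < -2 ∧ j > 6)
The weakest precondition is j = 3*c - 2 → (2*j + val < -2 ∧ j > 6).
Check whether j = 3*c - 2 → (2*j + val < -2 ∧ j > 7) implies it.
Every state satisfying the precondition satisfies the weakest precondition: the implication holds.
Answer: valid


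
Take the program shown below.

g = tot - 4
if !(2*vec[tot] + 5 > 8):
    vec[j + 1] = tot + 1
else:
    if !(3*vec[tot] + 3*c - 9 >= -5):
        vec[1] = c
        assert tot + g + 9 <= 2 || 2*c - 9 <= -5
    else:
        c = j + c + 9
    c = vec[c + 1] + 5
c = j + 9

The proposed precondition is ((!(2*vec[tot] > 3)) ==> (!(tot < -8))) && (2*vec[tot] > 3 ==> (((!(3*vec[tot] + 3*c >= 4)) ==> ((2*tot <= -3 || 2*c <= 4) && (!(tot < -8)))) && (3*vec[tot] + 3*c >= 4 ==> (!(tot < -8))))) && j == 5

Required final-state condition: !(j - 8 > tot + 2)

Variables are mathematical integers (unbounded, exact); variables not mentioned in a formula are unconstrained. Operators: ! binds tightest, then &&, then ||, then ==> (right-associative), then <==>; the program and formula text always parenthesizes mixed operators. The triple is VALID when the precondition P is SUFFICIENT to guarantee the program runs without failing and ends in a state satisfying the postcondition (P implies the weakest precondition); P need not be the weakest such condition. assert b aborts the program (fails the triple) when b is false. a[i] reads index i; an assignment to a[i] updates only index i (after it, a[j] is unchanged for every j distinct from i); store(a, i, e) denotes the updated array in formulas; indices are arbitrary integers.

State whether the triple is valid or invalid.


Working backward. After the program, the postcondition !(j - 8 > tot + 2) must hold; in canonical form it is !(j > tot + 10).
Before c := j + 9: !(j > tot + 10)
Then branch requires !(j > tot + 10); else branch requires ((!(3*vec[tot] + 3*c >= 4)) ==> ((g + tot <= -7 || 2*c <= 4) && (!(j > tot + 10)))) && (3*vec[tot] + 3*c >= 4 ==> (!(j > tot + 10))).
Before the if: ((!(2*vec[tot] > 3)) ==> (!(j > tot + 10))) && (2*vec[tot] > 3 ==> (((!(3*vec[tot] + 3*c >= 4)) ==> ((g + tot <= -7 || 2*c <= 4) && (!(j > tot + 10)))) && (3*vec[tot] + 3*c >= 4 ==> (!(j > tot + 10)))))
Before g := tot - 4: ((!(2*vec[tot] > 3)) ==> (!(j > tot + 10))) && (2*vec[tot] > 3 ==> (((!(3*vec[tot] + 3*c >= 4)) ==> ((2*tot <= -3 || 2*c <= 4) && (!(j > tot + 10)))) && (3*vec[tot] + 3*c >= 4 ==> (!(j > tot + 10)))))
The weakest precondition is ((!(2*vec[tot] > 3)) ==> (!(j > tot + 10))) && (2*vec[tot] > 3 ==> (((!(3*vec[tot] + 3*c >= 4)) ==> ((2*tot <= -3 || 2*c <= 4) && (!(j > tot + 10)))) && (3*vec[tot] + 3*c >= 4 ==> (!(j > tot + 10))))).
Check whether ((!(2*vec[tot] > 3)) ==> (!(tot < -8))) && (2*vec[tot] > 3 ==> (((!(3*vec[tot] + 3*c >= 4)) ==> ((2*tot <= -3 || 2*c <= 4) && (!(tot < -8)))) && (3*vec[tot] + 3*c >= 4 ==> (!(tot < -8))))) && j == 5 implies it.
Countermodel: at the initial state c = 3, j = 5, tot = -6, vec = {[-6] = -2, elsewhere -2}, the precondition holds but the weakest precondition fails.
Answer: invalid


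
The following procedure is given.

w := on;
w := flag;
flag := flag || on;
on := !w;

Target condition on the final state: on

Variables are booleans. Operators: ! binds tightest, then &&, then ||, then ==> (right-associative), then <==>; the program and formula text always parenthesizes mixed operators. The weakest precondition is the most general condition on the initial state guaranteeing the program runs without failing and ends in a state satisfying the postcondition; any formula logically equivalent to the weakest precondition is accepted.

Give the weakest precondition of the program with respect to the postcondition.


Working backward. After the program, on must hold.
Before on := !w: !w
Before flag := flag || on: !w
Before w := flag: !flag
Before w := on: !flag
Answer: WP = !flag


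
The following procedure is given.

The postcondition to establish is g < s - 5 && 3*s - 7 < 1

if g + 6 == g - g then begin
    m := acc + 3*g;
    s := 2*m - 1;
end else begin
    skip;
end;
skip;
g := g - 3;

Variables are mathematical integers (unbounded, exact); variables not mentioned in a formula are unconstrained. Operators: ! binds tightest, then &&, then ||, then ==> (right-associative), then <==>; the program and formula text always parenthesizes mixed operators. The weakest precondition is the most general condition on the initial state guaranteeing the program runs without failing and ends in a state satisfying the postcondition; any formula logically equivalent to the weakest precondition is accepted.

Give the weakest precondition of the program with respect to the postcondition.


Working backward. After the program, the postcondition g < s - 5 && 3*s - 7 < 1 must hold; in canonical form it is g < s - 5 && 3*s < 8.
Before g := g - 3: g < s - 2 && 3*s < 8
Before skip: g < s - 2 && 3*s < 8
Then branch requires 2*acc + 5*g > 3 && 6*acc + 18*g < 11; else branch requires g < s - 2 && 3*s < 8.
Before the if: (g == -6 ==> (2*acc + 5*g > 3 && 6*acc + 18*g < 11)) && ((!(g == -6)) ==> (g < s - 2 && 3*s < 8))
Answer: WP = (g == -6 ==> (2*acc + 5*g > 3 && 6*acc + 18*g < 11)) && ((!(g == -6)) ==> (g < s - 2 && 3*s < 8))


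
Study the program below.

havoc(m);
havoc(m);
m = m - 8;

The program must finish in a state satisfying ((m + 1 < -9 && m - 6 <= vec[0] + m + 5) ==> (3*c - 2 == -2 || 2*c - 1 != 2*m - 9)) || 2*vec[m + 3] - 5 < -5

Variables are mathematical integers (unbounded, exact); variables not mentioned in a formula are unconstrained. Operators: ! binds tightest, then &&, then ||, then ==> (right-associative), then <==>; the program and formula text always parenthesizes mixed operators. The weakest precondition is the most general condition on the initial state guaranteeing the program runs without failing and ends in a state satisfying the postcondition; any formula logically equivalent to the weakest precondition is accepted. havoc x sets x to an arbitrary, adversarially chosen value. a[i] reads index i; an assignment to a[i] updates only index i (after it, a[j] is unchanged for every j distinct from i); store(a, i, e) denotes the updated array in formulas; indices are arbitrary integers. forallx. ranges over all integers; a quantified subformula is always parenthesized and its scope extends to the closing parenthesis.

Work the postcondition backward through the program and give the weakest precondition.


Working backward. After the program, the postcondition ((m + 1 < -9 && m - 6 <= vec[0] + m + 5) ==> (3*c - 2 == -2 || 2*c - 1 != 2*m - 9)) || 2*vec[m + 3] - 5 < -5 must hold; in canonical form it is ((m < -10 && vec[0] >= -11) ==> (3*c == 0 || 2*c != 2*m - 8)) || 2*vec[m + 3] < 0.
Before m := m - 8: ((m < -2 && vec[0] >= -11) ==> (3*c == 0 || 2*c != 2*m - 24)) || 2*vec[m - 5] < 0
Before havoc m: forall m_1. (((m_1 < -2 && vec[0] >= -11) ==> (3*c == 0 || 2*c != 2*m_1 - 24)) || 2*vec[m_1 - 5] < 0)
Before havoc m: forall m_1. (((m_1 < -2 && vec[0] >= -11) ==> (3*c == 0 || 2*c != 2*m_1 - 24)) || 2*vec[m_1 - 5] < 0)
Answer: WP = forall m_1. (((m_1 < -2 && vec[0] >= -11) ==> (3*c == 0 || 2*c != 2*m_1 - 24)) || 2*vec[m_1 - 5] < 0)


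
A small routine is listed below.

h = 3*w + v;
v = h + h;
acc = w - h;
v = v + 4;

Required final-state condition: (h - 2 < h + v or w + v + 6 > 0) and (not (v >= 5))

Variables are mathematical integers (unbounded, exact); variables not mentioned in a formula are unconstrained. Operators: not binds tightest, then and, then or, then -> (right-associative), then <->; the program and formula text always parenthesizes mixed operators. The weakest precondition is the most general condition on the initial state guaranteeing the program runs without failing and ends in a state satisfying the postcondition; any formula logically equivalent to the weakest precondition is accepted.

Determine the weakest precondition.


Working backward. After the program, the postcondition (h - 2 < h + v or w + v + 6 > 0) and (not (v >= 5)) must hold; in canonical form it is (v > -2 or v + w > -6) and (not (v >= 5)).
Before v := v + 4: (v > -6 or v + w > -10) and (not (v >= 1))
Before acc := w - h: (v > -6 or v + w > -10) and (not (v >= 1))
Before v := h + h: (2*h > -6 or 2*h + w > -10) and (not (2*h >= 1))
Before h := 3*w + v: (2*v + 6*w > -6 or 2*v + 7*w > -10) and (not (2*v + 6*w >= 1))
Answer: WP = (2*v + 6*w > -6 or 2*v + 7*w > -10) and (not (2*v + 6*w >= 1))


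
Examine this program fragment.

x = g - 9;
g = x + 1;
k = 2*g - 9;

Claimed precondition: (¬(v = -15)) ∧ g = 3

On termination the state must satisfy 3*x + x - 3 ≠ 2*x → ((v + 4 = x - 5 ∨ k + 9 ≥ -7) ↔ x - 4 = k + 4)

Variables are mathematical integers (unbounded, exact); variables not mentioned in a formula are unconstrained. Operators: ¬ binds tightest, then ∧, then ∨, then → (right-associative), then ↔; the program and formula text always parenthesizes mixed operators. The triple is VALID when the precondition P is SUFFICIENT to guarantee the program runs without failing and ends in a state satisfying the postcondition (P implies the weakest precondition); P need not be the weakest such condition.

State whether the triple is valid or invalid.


Working backward. After the program, the postcondition 3*x + x - 3 ≠ 2*x → ((v + 4 = x - 5 ∨ k + 9 ≥ -7) ↔ x - 4 = k + 4) must hold; in canonical form it is 2*x ≠ 3 → ((v = x - 9 ∨ k ≥ -16) ↔ x = k + 8).
Before k := 2*g - 9: 2*x ≠ 3 → ((v = x - 9 ∨ 2*g ≥ -7) ↔ x = 2*g - 1)
Before g := x + 1: 2*x ≠ 3 → ((v = x - 9 ∨ 2*x ≥ -9) ↔ x = -1)
Before x := g - 9: 2*g ≠ 21 → ((v = g - 18 ∨ 2*g ≥ 9) ↔ g = 8)
The weakest precondition is 2*g ≠ 21 → ((v = g - 18 ∨ 2*g ≥ 9) ↔ g = 8).
Check whether (¬(v = -15)) ∧ g = 3 implies it.
Every state satisfying the precondition satisfies the weakest precondition: the implication holds.
Answer: valid


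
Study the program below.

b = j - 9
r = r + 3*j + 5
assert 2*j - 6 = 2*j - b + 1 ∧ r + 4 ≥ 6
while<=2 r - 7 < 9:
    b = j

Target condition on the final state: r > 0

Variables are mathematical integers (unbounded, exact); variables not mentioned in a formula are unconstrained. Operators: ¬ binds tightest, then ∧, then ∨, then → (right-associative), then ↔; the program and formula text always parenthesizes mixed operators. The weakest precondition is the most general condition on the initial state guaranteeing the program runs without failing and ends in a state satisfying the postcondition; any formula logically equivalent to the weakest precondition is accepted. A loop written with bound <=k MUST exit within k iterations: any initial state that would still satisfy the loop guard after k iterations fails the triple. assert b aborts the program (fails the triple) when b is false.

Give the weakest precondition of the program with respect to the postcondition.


Working backward. After the program, r > 0 must hold.
Before the loop (bound <=2), unroll the exhaustion recursion (WP_0 = exit-now case; WP_j = one more guarded iteration, up to j = 2):
  WP_0: (¬(r < 16)) ∧ r > 0
  WP_1: (r < 16 → ((¬(r < 16)) ∧ r > 0)) ∧ ((¬(r < 16)) → r > 0)
  WP_2: (r < 16 → ((r < 16 → ((¬(r < 16)) ∧ r > 0)) ∧ ((¬(r < 16)) → r > 0))) ∧ ((¬(r < 16)) → r > 0)
So before the loop: (r < 16 → ((r < 16 → ((¬(r < 16)) ∧ r > 0)) ∧ ((¬(r < 16)) → r > 0))) ∧ ((¬(r < 16)) → r > 0)
Before assert 2*j - 6 = 2*j - b + 1 ∧ r + 4 ≥ 6: b = 7 ∧ r ≥ 2 ∧ (r < 16 → ((r < 16 → ((¬(r < 16)) ∧ r > 0)) ∧ ((¬(r < 16)) → r > 0))) ∧ ((¬(r < 16)) → r > 0)
Before r := r + 3*j + 5: b = 7 ∧ 3*j + r ≥ -3 ∧ (3*j + r < 11 → ((3*j + r < 11 → ((¬(3*j + r < 11)) ∧ 3*j + r > -5)) ∧ ((¬(3*j + r < 11)) → 3*j + r > -5))) ∧ ((¬(3*j + r < 11)) → 3*j + r > -5)
Before b := j - 9: j = 16 ∧ 3*j + r ≥ -3 ∧ (3*j + r < 11 → ((3*j + r < 11 → ((¬(3*j + r < 11)) ∧ 3*j + r > -5)) ∧ ((¬(3*j + r < 11)) → 3*j + r > -5))) ∧ ((¬(3*j + r < 11)) → 3*j + r > -5)
Answer: WP = j = 16 ∧ 3*j + r ≥ -3 ∧ (3*j + r < 11 → ((3*j + r < 11 → ((¬(3*j + r < 11)) ∧ 3*j + r > -5)) ∧ ((¬(3*j + r < 11)) → 3*j + r > -5))) ∧ ((¬(3*j + r < 11)) → 3*j + r > -5)


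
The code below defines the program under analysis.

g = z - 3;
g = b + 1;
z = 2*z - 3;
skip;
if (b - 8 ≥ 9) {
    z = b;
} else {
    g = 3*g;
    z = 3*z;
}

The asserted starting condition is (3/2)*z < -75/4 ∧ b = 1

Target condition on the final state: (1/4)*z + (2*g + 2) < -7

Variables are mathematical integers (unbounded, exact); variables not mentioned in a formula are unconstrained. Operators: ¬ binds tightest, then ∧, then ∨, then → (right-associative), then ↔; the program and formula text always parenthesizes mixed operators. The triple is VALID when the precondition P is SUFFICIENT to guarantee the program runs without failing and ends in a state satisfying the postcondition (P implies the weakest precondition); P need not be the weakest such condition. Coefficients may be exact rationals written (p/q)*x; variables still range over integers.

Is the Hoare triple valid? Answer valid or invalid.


Working backward. After the program, the postcondition (1/4)*z + (2*g + 2) < -7 must hold; in canonical form it is 2*g + (1/4)*z < -9.
Then branch requires (1/4)*b + 2*g < -9; else branch requires 6*g + (3/4)*z < -9.
Before the if: (b ≥ 17 → (1/4)*b + 2*g < -9) ∧ ((¬(b ≥ 17)) → 6*g + (3/4)*z < -9)
Before skip: (b ≥ 17 → (1/4)*b + 2*g < -9) ∧ ((¬(b ≥ 17)) → 6*g + (3/4)*z < -9)
Before z := 2*z - 3: (b ≥ 17 → (1/4)*b + 2*g < -9) ∧ ((¬(b ≥ 17)) → 6*g + (3/2)*z < -27/4)
Before g := b + 1: (b ≥ 17 → (9/4)*b < -11) ∧ ((¬(b ≥ 17)) → 6*b + (3/2)*z < -51/4)
Before g := z - 3: (b ≥ 17 → (9/4)*b < -11) ∧ ((¬(b ≥ 17)) → 6*b + (3/2)*z < -51/4)
The weakest precondition is (b ≥ 17 → (9/4)*b < -11) ∧ ((¬(b ≥ 17)) → 6*b + (3/2)*z < -51/4).
Check whether (3/2)*z < -75/4 ∧ b = 1 implies it.
Every state satisfying the precondition satisfies the weakest precondition: the implication holds.
Answer: valid


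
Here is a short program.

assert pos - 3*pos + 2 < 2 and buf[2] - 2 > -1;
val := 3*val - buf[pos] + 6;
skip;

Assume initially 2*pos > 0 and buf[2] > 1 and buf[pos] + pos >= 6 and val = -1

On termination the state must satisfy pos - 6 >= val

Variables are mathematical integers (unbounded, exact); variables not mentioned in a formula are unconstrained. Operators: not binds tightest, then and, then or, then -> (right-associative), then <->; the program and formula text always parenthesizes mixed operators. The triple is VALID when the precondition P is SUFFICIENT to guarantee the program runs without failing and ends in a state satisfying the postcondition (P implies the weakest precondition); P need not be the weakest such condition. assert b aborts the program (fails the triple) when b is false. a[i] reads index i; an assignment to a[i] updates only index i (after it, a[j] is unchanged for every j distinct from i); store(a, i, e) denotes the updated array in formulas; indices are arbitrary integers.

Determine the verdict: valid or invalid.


Working backward. After the program, the postcondition pos - 6 >= val must hold; in canonical form it is pos >= val + 6.
Before skip: pos >= val + 6
Before val := 3*val - buf[pos] + 6: buf[pos] + pos >= 3*val + 12
Before assert pos - 3*pos + 2 < 2 and buf[2] - 2 > -1: 2*pos > 0 and buf[2] > 1 and buf[pos] + pos >= 3*val + 12
The weakest precondition is 2*pos > 0 and buf[2] > 1 and buf[pos] + pos >= 3*val + 12.
Check whether 2*pos > 0 and buf[2] > 1 and buf[pos] + pos >= 6 and val = -1 implies it.
Countermodel: at the initial state buf = {[2] = 15217, [6] = 0, elsewhere 15217}, pos = 6, val = -1, the precondition holds but the weakest precondition fails.
Answer: invalid


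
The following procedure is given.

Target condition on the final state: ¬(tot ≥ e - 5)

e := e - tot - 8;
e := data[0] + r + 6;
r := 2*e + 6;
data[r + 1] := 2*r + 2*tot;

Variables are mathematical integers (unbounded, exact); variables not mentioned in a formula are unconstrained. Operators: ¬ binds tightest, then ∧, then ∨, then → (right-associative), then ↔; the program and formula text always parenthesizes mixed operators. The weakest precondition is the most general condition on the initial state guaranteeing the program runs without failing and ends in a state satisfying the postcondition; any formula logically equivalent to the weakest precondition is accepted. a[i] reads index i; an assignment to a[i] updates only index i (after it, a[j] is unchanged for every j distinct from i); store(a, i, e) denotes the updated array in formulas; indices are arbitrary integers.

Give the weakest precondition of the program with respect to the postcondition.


Working backward. After the program, ¬(tot ≥ e - 5) must hold.
Before data[r + 1] := 2*r + 2*tot: ¬(tot ≥ e - 5)
Before r := 2*e + 6: ¬(tot ≥ e - 5)
Before e := data[0] + r + 6: ¬(tot ≥ data[0] + r + 1)
Before e := e - tot - 8: ¬(tot ≥ data[0] + r + 1)
Answer: WP = ¬(tot ≥ data[0] + r + 1)


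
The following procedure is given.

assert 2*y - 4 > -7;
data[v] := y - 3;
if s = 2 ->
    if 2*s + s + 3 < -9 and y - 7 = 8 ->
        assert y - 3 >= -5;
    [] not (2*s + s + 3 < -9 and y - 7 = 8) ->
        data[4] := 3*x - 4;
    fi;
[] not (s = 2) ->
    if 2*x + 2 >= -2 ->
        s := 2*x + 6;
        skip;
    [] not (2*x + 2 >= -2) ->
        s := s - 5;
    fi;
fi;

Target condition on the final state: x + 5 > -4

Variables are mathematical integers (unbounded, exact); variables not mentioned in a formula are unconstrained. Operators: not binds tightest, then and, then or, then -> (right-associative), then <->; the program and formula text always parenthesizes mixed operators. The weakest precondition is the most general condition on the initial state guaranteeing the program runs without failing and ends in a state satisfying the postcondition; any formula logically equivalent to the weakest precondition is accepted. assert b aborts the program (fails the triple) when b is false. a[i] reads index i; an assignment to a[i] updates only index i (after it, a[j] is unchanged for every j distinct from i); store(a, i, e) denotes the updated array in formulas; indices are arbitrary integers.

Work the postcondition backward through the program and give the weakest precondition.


Working backward. After the program, the postcondition x + 5 > -4 must hold; in canonical form it is x > -9.
Then branch requires ((3*s < -12 and y = 15) -> (y >= -2 and x > -9)) and ((not (3*s < -12 and y = 15)) -> x > -9); else branch requires (2*x >= -4 -> x > -9) and ((not (2*x >= -4)) -> x > -9).
Before the if: (s = 2 -> (((3*s < -12 and y = 15) -> (y >= -2 and x > -9)) and ((not (3*s < -12 and y = 15)) -> x > -9))) and ((not (s = 2)) -> ((2*x >= -4 -> x > -9) and ((not (2*x >= -4)) -> x > -9)))
Before data[v] := y - 3: (s = 2 -> (((3*s < -12 and y = 15) -> (y >= -2 and x > -9)) and ((not (3*s < -12 and y = 15)) -> x > -9))) and ((not (s = 2)) -> ((2*x >= -4 -> x > -9) and ((not (2*x >= -4)) -> x > -9)))
Before assert 2*y - 4 > -7: 2*y > -3 and (s = 2 -> (((3*s < -12 and y = 15) -> (y >= -2 and x > -9)) and ((not (3*s < -12 and y = 15)) -> x > -9))) and ((not (s = 2)) -> ((2*x >= -4 -> x > -9) and ((not (2*x >= -4)) -> x > -9)))
Answer: WP = 2*y > -3 and (s = 2 -> (((3*s < -12 and y = 15) -> (y >= -2 and x > -9)) and ((not (3*s < -12 and y = 15)) -> x > -9))) and ((not (s = 2)) -> ((2*x >= -4 -> x > -9) and ((not (2*x >= -4)) -> x > -9)))


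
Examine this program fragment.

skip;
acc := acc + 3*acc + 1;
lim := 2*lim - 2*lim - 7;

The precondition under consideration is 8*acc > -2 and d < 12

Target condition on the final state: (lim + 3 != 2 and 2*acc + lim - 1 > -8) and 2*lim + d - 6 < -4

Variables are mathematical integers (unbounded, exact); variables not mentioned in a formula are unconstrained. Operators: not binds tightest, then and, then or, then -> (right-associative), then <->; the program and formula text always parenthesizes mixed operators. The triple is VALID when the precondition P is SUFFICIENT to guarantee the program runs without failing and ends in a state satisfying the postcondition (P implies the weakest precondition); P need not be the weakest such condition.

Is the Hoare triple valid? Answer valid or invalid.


Working backward. After the program, the postcondition (lim + 3 != 2 and 2*acc + lim - 1 > -8) and 2*lim + d - 6 < -4 must hold; in canonical form it is lim != -1 and 2*acc + lim > -7 and d + 2*lim < 2.
Before lim := 2*lim - 2*lim - 7: 2*acc > 0 and d < 16
Before acc := acc + 3*acc + 1: 8*acc > -2 and d < 16
Before skip: 8*acc > -2 and d < 16
The weakest precondition is 8*acc > -2 and d < 16.
Check whether 8*acc > -2 and d < 12 implies it.
Every state satisfying the precondition satisfies the weakest precondition: the implication holds.
Answer: valid


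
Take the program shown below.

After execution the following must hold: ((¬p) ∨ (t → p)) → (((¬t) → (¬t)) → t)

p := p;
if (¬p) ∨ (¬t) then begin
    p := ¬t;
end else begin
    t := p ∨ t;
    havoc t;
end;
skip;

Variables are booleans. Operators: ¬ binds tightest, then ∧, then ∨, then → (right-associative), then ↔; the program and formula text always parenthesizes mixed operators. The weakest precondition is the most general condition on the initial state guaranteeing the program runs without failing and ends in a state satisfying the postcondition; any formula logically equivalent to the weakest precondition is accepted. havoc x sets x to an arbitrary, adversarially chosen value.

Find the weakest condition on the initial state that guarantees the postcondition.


Working backward. After the program, the postcondition ((¬p) ∨ (t → p)) → (((¬t) → (¬t)) → t) must hold; in canonical form it is ((¬p) ∨ (t → p)) → t.
Before skip: ((¬p) ∨ (t → p)) → t
Then branch requires (t ∨ (t → (¬t))) → t; else branch requires false.
Before the if: (((¬p) ∨ (¬t)) → ((t ∨ (t → (¬t))) → t)) ∧ ((¬p) ∨ (¬t))
Before p := p: (((¬p) ∨ (¬t)) → ((t ∨ (t → (¬t))) → t)) ∧ ((¬p) ∨ (¬t))
Answer: WP = (((¬p) ∨ (¬t)) → ((t ∨ (t → (¬t))) → t)) ∧ ((¬p) ∨ (¬t))


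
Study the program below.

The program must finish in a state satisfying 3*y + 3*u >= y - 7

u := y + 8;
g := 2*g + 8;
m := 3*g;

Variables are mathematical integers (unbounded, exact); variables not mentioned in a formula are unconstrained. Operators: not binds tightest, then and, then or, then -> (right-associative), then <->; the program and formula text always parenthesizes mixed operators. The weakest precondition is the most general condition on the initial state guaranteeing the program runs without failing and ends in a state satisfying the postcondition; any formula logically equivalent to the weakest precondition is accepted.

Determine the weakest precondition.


Working backward. After the program, the postcondition 3*y + 3*u >= y - 7 must hold; in canonical form it is 3*u + 2*y >= -7.
Before m := 3*g: 3*u + 2*y >= -7
Before g := 2*g + 8: 3*u + 2*y >= -7
Before u := y + 8: 5*y >= -31
Answer: WP = 5*y >= -31
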